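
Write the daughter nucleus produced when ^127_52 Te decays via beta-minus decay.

Beta-minus decay: mass number changes by +0, atomic number by +1.
A: 127 = 127; Z: 52 + 1 = 53.
Z = 53 is iodine, so the daughter is ^127_53 I.

I-127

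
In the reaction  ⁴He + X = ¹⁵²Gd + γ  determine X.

Conserve mass number: 4 + A = 152 + 0, so A = 148.
Conserve atomic number: 2 + Z = 64 + 0, so Z = 62.
Z = 62 is samarium, so the species is ¹⁴⁸Sm.

Sm-148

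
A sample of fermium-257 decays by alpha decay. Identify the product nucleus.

Cf-253

Alpha decay: mass number changes by -4, atomic number by -2.
A: 257 − 4 = 253; Z: 100 − 2 = 98.
Z = 98 is californium, so the daughter is californium-253.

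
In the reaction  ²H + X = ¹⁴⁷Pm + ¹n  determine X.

Conserve mass number: 2 + A = 147 + 1, so A = 146.
Conserve atomic number: 1 + Z = 61 + 0, so Z = 60.
Z = 60 is neodymium, so the species is ¹⁴⁶Nd.

Nd-146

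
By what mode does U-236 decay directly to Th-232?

alpha decay

ΔA = 232 − 236 = -4; ΔZ = 90 − 92 = -2.
A drops by 4 and Z drops by 2 — the signature of alpha emission.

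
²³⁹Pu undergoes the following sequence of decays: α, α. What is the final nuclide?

Th-231

Start: (A, Z) = (239, 94).
After α: (235, 92).
After α: (231, 90).
Z = 90 is thorium.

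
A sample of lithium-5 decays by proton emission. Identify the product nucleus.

Proton emission: mass number changes by -1, atomic number by -1.
A: 5 − 1 = 4; Z: 3 − 1 = 2.
Z = 2 is helium, so the daughter is helium-4.

He-4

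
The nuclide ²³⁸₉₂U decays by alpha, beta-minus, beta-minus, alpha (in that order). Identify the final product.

Start: (A, Z) = (238, 92).
After α: (234, 90).
After β⁻: (234, 91).
After β⁻: (234, 92).
After α: (230, 90).
Z = 90 is thorium.

Th-230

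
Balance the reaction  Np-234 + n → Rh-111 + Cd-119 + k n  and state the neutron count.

Conserve mass number: 235 = 111 + 119 + k, so k = 235 − 230 = 5.
Check atomic number: 93 = 45 + 48 + 0 = 93. ✓

5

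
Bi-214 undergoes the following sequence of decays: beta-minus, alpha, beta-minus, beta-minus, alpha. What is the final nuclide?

Pb-206

Start: (A, Z) = (214, 83).
After β⁻: (214, 84).
After α: (210, 82).
After β⁻: (210, 83).
After β⁻: (210, 84).
After α: (206, 82).
Z = 82 is lead.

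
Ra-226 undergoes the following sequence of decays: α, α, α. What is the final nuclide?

Pb-214

Start: (A, Z) = (226, 88).
After α: (222, 86).
After α: (218, 84).
After α: (214, 82).
Z = 82 is lead.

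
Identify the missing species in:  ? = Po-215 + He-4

Rn-219

Conserve mass number: A = 215 + 4, so A = 219.
Conserve atomic number: Z = 84 + 2, so Z = 86.
Z = 86 is radon, so the species is Rn-219.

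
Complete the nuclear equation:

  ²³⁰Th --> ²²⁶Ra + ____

Conserve mass number: 230 = 226 + A, so A = 4.
Conserve atomic number: 90 = 88 + Z, so Z = 2.
A = 4 and Z = 2 is ⁴He — an alpha particle.

alpha particle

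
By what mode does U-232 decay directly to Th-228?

alpha decay

ΔA = 228 − 232 = -4; ΔZ = 90 − 92 = -2.
A drops by 4 and Z drops by 2 — the signature of alpha emission.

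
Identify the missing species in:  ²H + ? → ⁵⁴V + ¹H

V-53

Conserve mass number: 2 + A = 54 + 1, so A = 53.
Conserve atomic number: 1 + Z = 23 + 1, so Z = 23.
Z = 23 is vanadium, so the species is ⁵³V.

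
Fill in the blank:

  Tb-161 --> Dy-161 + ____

beta-minus particle

Conserve mass number: 161 = 161 + A, so A = 0.
Conserve atomic number: 65 = 66 + Z, so Z = -1.
A = 0 and Z = -1 is e⁻ — a beta-minus particle.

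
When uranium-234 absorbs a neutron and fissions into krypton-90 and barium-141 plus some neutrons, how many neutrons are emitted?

Conserve mass number: 235 = 90 + 141 + k, so k = 235 − 231 = 4.
Check atomic number: 92 = 36 + 56 + 0 = 92. ✓

4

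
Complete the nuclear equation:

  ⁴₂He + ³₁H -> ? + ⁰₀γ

Li-7

Conserve mass number: 4 + 3 = A + 0, so A = 7.
Conserve atomic number: 2 + 1 = Z + 0, so Z = 3.
Z = 3 is lithium, so the species is ⁷₃Li.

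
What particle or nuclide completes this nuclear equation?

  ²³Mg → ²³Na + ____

Conserve mass number: 23 = 23 + A, so A = 0.
Conserve atomic number: 12 = 11 + Z, so Z = 1.
A = 0 and Z = 1 is e⁺ — a positron.

positron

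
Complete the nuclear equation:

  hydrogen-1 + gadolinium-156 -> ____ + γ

Tb-157

Conserve mass number: 1 + 156 = A + 0, so A = 157.
Conserve atomic number: 1 + 64 = Z + 0, so Z = 65.
Z = 65 is terbium, so the species is terbium-157.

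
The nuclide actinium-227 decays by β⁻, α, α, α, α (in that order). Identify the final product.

Pb-211

Start: (A, Z) = (227, 89).
After β⁻: (227, 90).
After α: (223, 88).
After α: (219, 86).
After α: (215, 84).
After α: (211, 82).
Z = 82 is lead.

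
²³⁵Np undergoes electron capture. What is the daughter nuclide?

Electron capture: mass number changes by +0, atomic number by -1.
A: 235 = 235; Z: 93 − 1 = 92.
Z = 92 is uranium, so the daughter is ²³⁵U.

U-235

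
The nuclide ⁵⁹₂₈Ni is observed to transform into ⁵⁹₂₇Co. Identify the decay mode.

ΔA = 59 − 59 = 0; ΔZ = 27 − 28 = -1.
A is unchanged and Z drops by 1 — a proton has become a neutron (β⁺ emission or electron capture).

beta-plus decay or electron capture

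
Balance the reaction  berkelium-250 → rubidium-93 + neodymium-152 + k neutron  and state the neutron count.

5

Conserve mass number: 250 = 93 + 152 + k, so k = 250 − 245 = 5.
Check atomic number: 97 = 37 + 60 + 0 = 97. ✓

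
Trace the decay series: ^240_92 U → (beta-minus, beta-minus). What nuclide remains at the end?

Start: (A, Z) = (240, 92).
After β⁻: (240, 93).
After β⁻: (240, 94).
Z = 94 is plutonium.

Pu-240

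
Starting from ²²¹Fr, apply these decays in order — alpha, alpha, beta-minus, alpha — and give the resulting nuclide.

Start: (A, Z) = (221, 87).
After α: (217, 85).
After α: (213, 83).
After β⁻: (213, 84).
After α: (209, 82).
Z = 82 is lead.

Pb-209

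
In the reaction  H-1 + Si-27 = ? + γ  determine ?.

P-28

Conserve mass number: 1 + 27 = A + 0, so A = 28.
Conserve atomic number: 1 + 14 = Z + 0, so Z = 15.
Z = 15 is phosphorus, so the species is P-28.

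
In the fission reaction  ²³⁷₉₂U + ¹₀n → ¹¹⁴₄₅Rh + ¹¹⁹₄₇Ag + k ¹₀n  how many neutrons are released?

Conserve mass number: 238 = 114 + 119 + k, so k = 238 − 233 = 5.
Check atomic number: 92 = 45 + 47 + 0 = 92. ✓

5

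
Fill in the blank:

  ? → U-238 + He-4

Pu-242

Conserve mass number: A = 238 + 4, so A = 242.
Conserve atomic number: Z = 92 + 2, so Z = 94.
Z = 94 is plutonium, so the species is Pu-242.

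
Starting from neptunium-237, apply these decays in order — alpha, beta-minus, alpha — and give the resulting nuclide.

Start: (A, Z) = (237, 93).
After α: (233, 91).
After β⁻: (233, 92).
After α: (229, 90).
Z = 90 is thorium.

Th-229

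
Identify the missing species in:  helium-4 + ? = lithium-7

triton

Conserve mass number: 4 + A = 7, so A = 3.
Conserve atomic number: 2 + Z = 3, so Z = 1.
A = 3 and Z = 1 is hydrogen-3 — a triton.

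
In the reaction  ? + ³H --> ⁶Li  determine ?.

Conserve mass number: A + 3 = 6, so A = 3.
Conserve atomic number: Z + 1 = 3, so Z = 2.
Z = 2 is helium, so the species is ³He.

He-3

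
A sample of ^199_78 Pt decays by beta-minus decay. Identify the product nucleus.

Au-199

Beta-minus decay: mass number changes by +0, atomic number by +1.
A: 199 = 199; Z: 78 + 1 = 79.
Z = 79 is gold, so the daughter is ^199_79 Au.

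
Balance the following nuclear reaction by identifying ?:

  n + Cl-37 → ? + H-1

S-37

Conserve mass number: 1 + 37 = A + 1, so A = 37.
Conserve atomic number: 0 + 17 = Z + 1, so Z = 16.
Z = 16 is sulfur, so the species is S-37.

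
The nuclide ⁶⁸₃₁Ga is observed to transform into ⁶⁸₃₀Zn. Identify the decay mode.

ΔA = 68 − 68 = 0; ΔZ = 30 − 31 = -1.
A is unchanged and Z drops by 1 — a proton has become a neutron (β⁺ emission or electron capture).

beta-plus decay or electron capture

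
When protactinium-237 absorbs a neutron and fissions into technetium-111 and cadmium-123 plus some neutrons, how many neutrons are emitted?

4

Conserve mass number: 238 = 111 + 123 + k, so k = 238 − 234 = 4.
Check atomic number: 91 = 43 + 48 + 0 = 91. ✓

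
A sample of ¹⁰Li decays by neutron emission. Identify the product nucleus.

Li-9

Neutron emission: mass number changes by -1, atomic number by +0.
A: 10 − 1 = 9; Z: 3 = 3.
Z = 3 is lithium, so the daughter is ⁹Li.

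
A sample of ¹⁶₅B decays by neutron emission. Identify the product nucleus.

B-15

Neutron emission: mass number changes by -1, atomic number by +0.
A: 16 − 1 = 15; Z: 5 = 5.
Z = 5 is boron, so the daughter is ¹⁵₅B.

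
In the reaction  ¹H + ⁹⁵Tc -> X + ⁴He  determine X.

Conserve mass number: 1 + 95 = A + 4, so A = 92.
Conserve atomic number: 1 + 43 = Z + 2, so Z = 42.
Z = 42 is molybdenum, so the species is ⁹²Mo.

Mo-92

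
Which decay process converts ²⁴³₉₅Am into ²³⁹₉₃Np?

ΔA = 239 − 243 = -4; ΔZ = 93 − 95 = -2.
A drops by 4 and Z drops by 2 — the signature of alpha emission.

alpha decay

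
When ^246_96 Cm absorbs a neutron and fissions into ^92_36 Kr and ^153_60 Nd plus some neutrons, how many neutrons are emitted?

Conserve mass number: 247 = 92 + 153 + k, so k = 247 − 245 = 2.
Check atomic number: 96 = 36 + 60 + 0 = 96. ✓

2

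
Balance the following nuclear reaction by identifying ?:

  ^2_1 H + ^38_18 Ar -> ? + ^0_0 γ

Conserve mass number: 2 + 38 = A + 0, so A = 40.
Conserve atomic number: 1 + 18 = Z + 0, so Z = 19.
Z = 19 is potassium, so the species is ^40_19 K.

K-40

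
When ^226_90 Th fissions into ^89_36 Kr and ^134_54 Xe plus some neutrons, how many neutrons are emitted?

3

Conserve mass number: 226 = 89 + 134 + k, so k = 226 − 223 = 3.
Check atomic number: 90 = 36 + 54 + 0 = 90. ✓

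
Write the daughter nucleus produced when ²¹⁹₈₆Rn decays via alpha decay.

Alpha decay: mass number changes by -4, atomic number by -2.
A: 219 − 4 = 215; Z: 86 − 2 = 84.
Z = 84 is polonium, so the daughter is ²¹⁵₈₄Po.

Po-215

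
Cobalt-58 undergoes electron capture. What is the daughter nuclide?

Fe-58

Electron capture: mass number changes by +0, atomic number by -1.
A: 58 = 58; Z: 27 − 1 = 26.
Z = 26 is iron, so the daughter is iron-58.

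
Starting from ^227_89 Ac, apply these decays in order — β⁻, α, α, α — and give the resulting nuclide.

Po-215

Start: (A, Z) = (227, 89).
After β⁻: (227, 90).
After α: (223, 88).
After α: (219, 86).
After α: (215, 84).
Z = 84 is polonium.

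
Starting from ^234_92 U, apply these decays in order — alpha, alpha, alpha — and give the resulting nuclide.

Start: (A, Z) = (234, 92).
After α: (230, 90).
After α: (226, 88).
After α: (222, 86).
Z = 86 is radon.

Rn-222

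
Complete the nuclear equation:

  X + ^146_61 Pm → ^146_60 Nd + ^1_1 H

Conserve mass number: A + 146 = 146 + 1, so A = 1.
Conserve atomic number: Z + 61 = 60 + 1, so Z = 0.
A = 1 and Z = 0 is ^1_0 n — a neutron.

neutron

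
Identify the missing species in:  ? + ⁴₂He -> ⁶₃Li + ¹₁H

He-3

Conserve mass number: A + 4 = 6 + 1, so A = 3.
Conserve atomic number: Z + 2 = 3 + 1, so Z = 2.
Z = 2 is helium, so the species is ³₂He.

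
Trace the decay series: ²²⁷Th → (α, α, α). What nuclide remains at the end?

Start: (A, Z) = (227, 90).
After α: (223, 88).
After α: (219, 86).
After α: (215, 84).
Z = 84 is polonium.

Po-215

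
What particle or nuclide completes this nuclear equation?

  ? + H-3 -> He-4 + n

deuteron

Conserve mass number: A + 3 = 4 + 1, so A = 2.
Conserve atomic number: Z + 1 = 2 + 0, so Z = 1.
A = 2 and Z = 1 is H-2 — a deuteron.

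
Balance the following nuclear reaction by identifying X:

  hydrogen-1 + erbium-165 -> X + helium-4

Ho-162

Conserve mass number: 1 + 165 = A + 4, so A = 162.
Conserve atomic number: 1 + 68 = Z + 2, so Z = 67.
Z = 67 is holmium, so the species is holmium-162.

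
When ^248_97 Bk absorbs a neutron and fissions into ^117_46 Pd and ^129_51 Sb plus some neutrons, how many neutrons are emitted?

Conserve mass number: 249 = 117 + 129 + k, so k = 249 − 246 = 3.
Check atomic number: 97 = 46 + 51 + 0 = 97. ✓

3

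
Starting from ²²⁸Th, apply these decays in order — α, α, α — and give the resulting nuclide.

Po-216

Start: (A, Z) = (228, 90).
After α: (224, 88).
After α: (220, 86).
After α: (216, 84).
Z = 84 is polonium.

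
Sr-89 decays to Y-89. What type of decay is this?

ΔA = 89 − 89 = 0; ΔZ = 39 − 38 = +1.
A is unchanged and Z rises by 1 — a neutron has become a proton (β⁻ decay).

beta-minus decay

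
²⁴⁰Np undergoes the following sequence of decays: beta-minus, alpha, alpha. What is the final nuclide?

Th-232

Start: (A, Z) = (240, 93).
After β⁻: (240, 94).
After α: (236, 92).
After α: (232, 90).
Z = 90 is thorium.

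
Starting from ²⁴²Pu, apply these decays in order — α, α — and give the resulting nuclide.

Th-234

Start: (A, Z) = (242, 94).
After α: (238, 92).
After α: (234, 90).
Z = 90 is thorium.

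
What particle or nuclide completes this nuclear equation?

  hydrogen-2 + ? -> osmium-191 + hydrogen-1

Os-190

Conserve mass number: 2 + A = 191 + 1, so A = 190.
Conserve atomic number: 1 + Z = 76 + 1, so Z = 76.
Z = 76 is osmium, so the species is osmium-190.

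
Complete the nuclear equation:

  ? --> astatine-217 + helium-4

Fr-221

Conserve mass number: A = 217 + 4, so A = 221.
Conserve atomic number: Z = 85 + 2, so Z = 87.
Z = 87 is francium, so the species is francium-221.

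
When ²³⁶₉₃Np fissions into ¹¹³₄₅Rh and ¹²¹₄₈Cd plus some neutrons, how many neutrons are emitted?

2

Conserve mass number: 236 = 113 + 121 + k, so k = 236 − 234 = 2.
Check atomic number: 93 = 45 + 48 + 0 = 93. ✓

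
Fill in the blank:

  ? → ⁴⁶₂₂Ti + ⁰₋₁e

Sc-46

Conserve mass number: A = 46 + 0, so A = 46.
Conserve atomic number: Z = 22 − 1, so Z = 21.
Z = 21 is scandium, so the species is ⁴⁶₂₁Sc.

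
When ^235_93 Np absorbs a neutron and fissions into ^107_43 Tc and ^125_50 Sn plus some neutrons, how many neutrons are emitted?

4

Conserve mass number: 236 = 107 + 125 + k, so k = 236 − 232 = 4.
Check atomic number: 93 = 43 + 50 + 0 = 93. ✓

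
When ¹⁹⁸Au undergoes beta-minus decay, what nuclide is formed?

Hg-198

Beta-minus decay: mass number changes by +0, atomic number by +1.
A: 198 = 198; Z: 79 + 1 = 80.
Z = 80 is mercury, so the daughter is ¹⁹⁸Hg.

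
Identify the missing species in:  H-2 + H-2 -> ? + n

Conserve mass number: 2 + 2 = A + 1, so A = 3.
Conserve atomic number: 1 + 1 = Z + 0, so Z = 2.
Z = 2 is helium, so the species is He-3.

He-3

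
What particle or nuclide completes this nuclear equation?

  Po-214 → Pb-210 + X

Conserve mass number: 214 = 210 + A, so A = 4.
Conserve atomic number: 84 = 82 + Z, so Z = 2.
A = 4 and Z = 2 is He-4 — an alpha particle.

alpha particle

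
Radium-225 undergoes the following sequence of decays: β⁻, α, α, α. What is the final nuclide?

Start: (A, Z) = (225, 88).
After β⁻: (225, 89).
After α: (221, 87).
After α: (217, 85).
After α: (213, 83).
Z = 83 is bismuth.

Bi-213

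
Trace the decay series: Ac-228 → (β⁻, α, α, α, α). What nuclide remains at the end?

Pb-212

Start: (A, Z) = (228, 89).
After β⁻: (228, 90).
After α: (224, 88).
After α: (220, 86).
After α: (216, 84).
After α: (212, 82).
Z = 82 is lead.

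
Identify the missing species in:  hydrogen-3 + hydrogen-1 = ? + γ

Conserve mass number: 3 + 1 = A + 0, so A = 4.
Conserve atomic number: 1 + 1 = Z + 0, so Z = 2.
A = 4 and Z = 2 is helium-4 — an alpha particle.

He-4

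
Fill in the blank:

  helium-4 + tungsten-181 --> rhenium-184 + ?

proton

Conserve mass number: 4 + 181 = 184 + A, so A = 1.
Conserve atomic number: 2 + 74 = 75 + Z, so Z = 1.
A = 1 and Z = 1 is hydrogen-1 — a proton.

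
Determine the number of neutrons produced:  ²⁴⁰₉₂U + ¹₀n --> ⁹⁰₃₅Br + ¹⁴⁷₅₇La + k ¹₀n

Conserve mass number: 241 = 90 + 147 + k, so k = 241 − 237 = 4.
Check atomic number: 92 = 35 + 57 + 0 = 92. ✓

4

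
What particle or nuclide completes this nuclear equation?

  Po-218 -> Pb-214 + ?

Conserve mass number: 218 = 214 + A, so A = 4.
Conserve atomic number: 84 = 82 + Z, so Z = 2.
A = 4 and Z = 2 is He-4 — an alpha particle.

alpha particle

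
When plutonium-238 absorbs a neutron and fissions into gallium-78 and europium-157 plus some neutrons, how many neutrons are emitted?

Conserve mass number: 239 = 78 + 157 + k, so k = 239 − 235 = 4.
Check atomic number: 94 = 31 + 63 + 0 = 94. ✓

4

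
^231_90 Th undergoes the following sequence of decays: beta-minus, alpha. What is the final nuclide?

Ac-227

Start: (A, Z) = (231, 90).
After β⁻: (231, 91).
After α: (227, 89).
Z = 89 is actinium.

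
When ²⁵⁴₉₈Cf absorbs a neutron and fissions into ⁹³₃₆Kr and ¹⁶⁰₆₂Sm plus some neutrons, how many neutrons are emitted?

Conserve mass number: 255 = 93 + 160 + k, so k = 255 − 253 = 2.
Check atomic number: 98 = 36 + 62 + 0 = 98. ✓

2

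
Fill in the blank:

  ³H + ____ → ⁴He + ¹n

Conserve mass number: 3 + A = 4 + 1, so A = 2.
Conserve atomic number: 1 + Z = 2 + 0, so Z = 1.
A = 2 and Z = 1 is ²H — a deuteron.

deuteron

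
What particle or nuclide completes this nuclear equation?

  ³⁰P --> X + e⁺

Si-30

Conserve mass number: 30 = A + 0, so A = 30.
Conserve atomic number: 15 = Z + 1, so Z = 14.
Z = 14 is silicon, so the species is ³⁰Si.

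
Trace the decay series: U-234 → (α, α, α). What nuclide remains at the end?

Start: (A, Z) = (234, 92).
After α: (230, 90).
After α: (226, 88).
After α: (222, 86).
Z = 86 is radon.

Rn-222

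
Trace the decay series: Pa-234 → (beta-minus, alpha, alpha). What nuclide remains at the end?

Start: (A, Z) = (234, 91).
After β⁻: (234, 92).
After α: (230, 90).
After α: (226, 88).
Z = 88 is radium.

Ra-226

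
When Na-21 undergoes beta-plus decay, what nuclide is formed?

Beta-plus decay: mass number changes by +0, atomic number by -1.
A: 21 = 21; Z: 11 − 1 = 10.
Z = 10 is neon, so the daughter is Ne-21.

Ne-21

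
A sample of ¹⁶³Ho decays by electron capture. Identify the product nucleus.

Electron capture: mass number changes by +0, atomic number by -1.
A: 163 = 163; Z: 67 − 1 = 66.
Z = 66 is dysprosium, so the daughter is ¹⁶³Dy.

Dy-163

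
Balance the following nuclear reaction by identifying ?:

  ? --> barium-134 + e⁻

Cs-134

Conserve mass number: A = 134 + 0, so A = 134.
Conserve atomic number: Z = 56 − 1, so Z = 55.
Z = 55 is caesium, so the species is caesium-134.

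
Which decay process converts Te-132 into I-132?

beta-minus decay

ΔA = 132 − 132 = 0; ΔZ = 53 − 52 = +1.
A is unchanged and Z rises by 1 — a neutron has become a proton (β⁻ decay).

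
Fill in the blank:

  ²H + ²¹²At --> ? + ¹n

Rn-213

Conserve mass number: 2 + 212 = A + 1, so A = 213.
Conserve atomic number: 1 + 85 = Z + 0, so Z = 86.
Z = 86 is radon, so the species is ²¹³Rn.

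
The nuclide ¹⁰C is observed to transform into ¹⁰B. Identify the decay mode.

beta-plus decay or electron capture

ΔA = 10 − 10 = 0; ΔZ = 5 − 6 = -1.
A is unchanged and Z drops by 1 — a proton has become a neutron (β⁺ emission or electron capture).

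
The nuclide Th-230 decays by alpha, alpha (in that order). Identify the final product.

Start: (A, Z) = (230, 90).
After α: (226, 88).
After α: (222, 86).
Z = 86 is radon.

Rn-222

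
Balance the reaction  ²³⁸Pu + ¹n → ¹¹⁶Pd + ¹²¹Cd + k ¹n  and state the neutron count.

Conserve mass number: 239 = 116 + 121 + k, so k = 239 − 237 = 2.
Check atomic number: 94 = 46 + 48 + 0 = 94. ✓

2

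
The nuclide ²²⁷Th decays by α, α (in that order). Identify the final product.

Start: (A, Z) = (227, 90).
After α: (223, 88).
After α: (219, 86).
Z = 86 is radon.

Rn-219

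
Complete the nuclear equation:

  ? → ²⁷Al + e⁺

Conserve mass number: A = 27 + 0, so A = 27.
Conserve atomic number: Z = 13 + 1, so Z = 14.
Z = 14 is silicon, so the species is ²⁷Si.

Si-27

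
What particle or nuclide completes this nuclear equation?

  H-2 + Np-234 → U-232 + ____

alpha particle

Conserve mass number: 2 + 234 = 232 + A, so A = 4.
Conserve atomic number: 1 + 93 = 92 + Z, so Z = 2.
A = 4 and Z = 2 is He-4 — an alpha particle.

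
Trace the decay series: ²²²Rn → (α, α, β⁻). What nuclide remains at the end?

Start: (A, Z) = (222, 86).
After α: (218, 84).
After α: (214, 82).
After β⁻: (214, 83).
Z = 83 is bismuth.

Bi-214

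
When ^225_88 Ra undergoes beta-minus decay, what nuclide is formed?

Ac-225

Beta-minus decay: mass number changes by +0, atomic number by +1.
A: 225 = 225; Z: 88 + 1 = 89.
Z = 89 is actinium, so the daughter is ^225_89 Ac.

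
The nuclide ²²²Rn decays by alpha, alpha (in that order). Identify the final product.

Pb-214

Start: (A, Z) = (222, 86).
After α: (218, 84).
After α: (214, 82).
Z = 82 is lead.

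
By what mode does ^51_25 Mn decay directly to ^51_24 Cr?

ΔA = 51 − 51 = 0; ΔZ = 24 − 25 = -1.
A is unchanged and Z drops by 1 — a proton has become a neutron (β⁺ emission or electron capture).

beta-plus decay or electron capture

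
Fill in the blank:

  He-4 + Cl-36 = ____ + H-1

Ar-39

Conserve mass number: 4 + 36 = A + 1, so A = 39.
Conserve atomic number: 2 + 17 = Z + 1, so Z = 18.
Z = 18 is argon, so the species is Ar-39.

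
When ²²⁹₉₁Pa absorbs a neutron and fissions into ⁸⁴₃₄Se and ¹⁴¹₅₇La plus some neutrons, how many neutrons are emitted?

Conserve mass number: 230 = 84 + 141 + k, so k = 230 − 225 = 5.
Check atomic number: 91 = 34 + 57 + 0 = 91. ✓

5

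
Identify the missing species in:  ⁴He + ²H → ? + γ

Li-6

Conserve mass number: 4 + 2 = A + 0, so A = 6.
Conserve atomic number: 2 + 1 = Z + 0, so Z = 3.
Z = 3 is lithium, so the species is ⁶Li.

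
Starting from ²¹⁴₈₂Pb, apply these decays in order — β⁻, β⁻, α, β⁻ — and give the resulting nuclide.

Start: (A, Z) = (214, 82).
After β⁻: (214, 83).
After β⁻: (214, 84).
After α: (210, 82).
After β⁻: (210, 83).
Z = 83 is bismuth.

Bi-210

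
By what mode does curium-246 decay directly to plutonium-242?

ΔA = 242 − 246 = -4; ΔZ = 94 − 96 = -2.
A drops by 4 and Z drops by 2 — the signature of alpha emission.

alpha decay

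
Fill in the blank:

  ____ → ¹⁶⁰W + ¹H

Conserve mass number: A = 160 + 1, so A = 161.
Conserve atomic number: Z = 74 + 1, so Z = 75.
Z = 75 is rhenium, so the species is ¹⁶¹Re.

Re-161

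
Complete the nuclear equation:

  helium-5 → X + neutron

He-4

Conserve mass number: 5 = A + 1, so A = 4.
Conserve atomic number: 2 = Z + 0, so Z = 2.
A = 4 and Z = 2 is helium-4 — an alpha particle.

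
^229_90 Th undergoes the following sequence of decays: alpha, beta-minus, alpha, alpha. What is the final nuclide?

At-217

Start: (A, Z) = (229, 90).
After α: (225, 88).
After β⁻: (225, 89).
After α: (221, 87).
After α: (217, 85).
Z = 85 is astatine.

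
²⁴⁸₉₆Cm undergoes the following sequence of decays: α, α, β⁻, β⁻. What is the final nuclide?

Start: (A, Z) = (248, 96).
After α: (244, 94).
After α: (240, 92).
After β⁻: (240, 93).
After β⁻: (240, 94).
Z = 94 is plutonium.

Pu-240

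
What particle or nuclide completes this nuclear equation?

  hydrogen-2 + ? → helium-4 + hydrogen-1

Conserve mass number: 2 + A = 4 + 1, so A = 3.
Conserve atomic number: 1 + Z = 2 + 1, so Z = 2.
Z = 2 is helium, so the species is helium-3.

He-3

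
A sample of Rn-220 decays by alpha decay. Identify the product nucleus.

Alpha decay: mass number changes by -4, atomic number by -2.
A: 220 − 4 = 216; Z: 86 − 2 = 84.
Z = 84 is polonium, so the daughter is Po-216.

Po-216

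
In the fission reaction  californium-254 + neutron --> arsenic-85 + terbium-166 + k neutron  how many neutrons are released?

Conserve mass number: 255 = 85 + 166 + k, so k = 255 − 251 = 4.
Check atomic number: 98 = 33 + 65 + 0 = 98. ✓

4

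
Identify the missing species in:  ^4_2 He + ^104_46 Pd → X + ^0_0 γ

Cd-108

Conserve mass number: 4 + 104 = A + 0, so A = 108.
Conserve atomic number: 2 + 46 = Z + 0, so Z = 48.
Z = 48 is cadmium, so the species is ^108_48 Cd.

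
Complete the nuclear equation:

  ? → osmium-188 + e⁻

Conserve mass number: A = 188 + 0, so A = 188.
Conserve atomic number: Z = 76 − 1, so Z = 75.
Z = 75 is rhenium, so the species is rhenium-188.

Re-188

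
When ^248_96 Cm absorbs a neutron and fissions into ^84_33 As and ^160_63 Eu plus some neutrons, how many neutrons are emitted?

5

Conserve mass number: 249 = 84 + 160 + k, so k = 249 − 244 = 5.
Check atomic number: 96 = 33 + 63 + 0 = 96. ✓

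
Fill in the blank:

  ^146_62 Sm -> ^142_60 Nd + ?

alpha particle

Conserve mass number: 146 = 142 + A, so A = 4.
Conserve atomic number: 62 = 60 + Z, so Z = 2.
A = 4 and Z = 2 is ^4_2 He — an alpha particle.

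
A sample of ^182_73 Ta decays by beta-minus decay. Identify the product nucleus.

Beta-minus decay: mass number changes by +0, atomic number by +1.
A: 182 = 182; Z: 73 + 1 = 74.
Z = 74 is tungsten, so the daughter is ^182_74 W.

W-182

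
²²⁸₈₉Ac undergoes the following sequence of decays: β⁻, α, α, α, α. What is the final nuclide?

Pb-212

Start: (A, Z) = (228, 89).
After β⁻: (228, 90).
After α: (224, 88).
After α: (220, 86).
After α: (216, 84).
After α: (212, 82).
Z = 82 is lead.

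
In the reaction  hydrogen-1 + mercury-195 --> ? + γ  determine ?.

Conserve mass number: 1 + 195 = A + 0, so A = 196.
Conserve atomic number: 1 + 80 = Z + 0, so Z = 81.
Z = 81 is thallium, so the species is thallium-196.

Tl-196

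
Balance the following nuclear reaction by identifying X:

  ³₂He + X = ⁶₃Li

Conserve mass number: 3 + A = 6, so A = 3.
Conserve atomic number: 2 + Z = 3, so Z = 1.
A = 3 and Z = 1 is ³₁H — a triton.

triton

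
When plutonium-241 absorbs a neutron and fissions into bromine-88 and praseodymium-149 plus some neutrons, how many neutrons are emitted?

5

Conserve mass number: 242 = 88 + 149 + k, so k = 242 − 237 = 5.
Check atomic number: 94 = 35 + 59 + 0 = 94. ✓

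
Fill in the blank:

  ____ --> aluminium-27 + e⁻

Mg-27

Conserve mass number: A = 27 + 0, so A = 27.
Conserve atomic number: Z = 13 − 1, so Z = 12.
Z = 12 is magnesium, so the species is magnesium-27.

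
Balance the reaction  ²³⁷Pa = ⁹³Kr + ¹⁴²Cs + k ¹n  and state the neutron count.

2

Conserve mass number: 237 = 93 + 142 + k, so k = 237 − 235 = 2.
Check atomic number: 91 = 36 + 55 + 0 = 91. ✓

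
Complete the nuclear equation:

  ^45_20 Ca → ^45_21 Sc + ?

beta-minus particle

Conserve mass number: 45 = 45 + A, so A = 0.
Conserve atomic number: 20 = 21 + Z, so Z = -1.
A = 0 and Z = -1 is ^0_-1 e — a beta-minus particle.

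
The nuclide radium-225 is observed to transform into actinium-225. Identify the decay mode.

ΔA = 225 − 225 = 0; ΔZ = 89 − 88 = +1.
A is unchanged and Z rises by 1 — a neutron has become a proton (β⁻ decay).

beta-minus decay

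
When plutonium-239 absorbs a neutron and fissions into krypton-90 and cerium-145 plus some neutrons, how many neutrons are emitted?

5

Conserve mass number: 240 = 90 + 145 + k, so k = 240 − 235 = 5.
Check atomic number: 94 = 36 + 58 + 0 = 94. ✓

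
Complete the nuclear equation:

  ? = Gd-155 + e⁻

Conserve mass number: A = 155 + 0, so A = 155.
Conserve atomic number: Z = 64 − 1, so Z = 63.
Z = 63 is europium, so the species is Eu-155.

Eu-155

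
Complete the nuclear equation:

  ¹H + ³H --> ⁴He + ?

gamma ray

Conserve mass number: 1 + 3 = 4 + A, so A = 0.
Conserve atomic number: 1 + 1 = 2 + Z, so Z = 0.
A = 0 and Z = 0 is γ — a gamma ray.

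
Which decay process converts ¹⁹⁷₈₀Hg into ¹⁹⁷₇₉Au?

beta-plus decay or electron capture

ΔA = 197 − 197 = 0; ΔZ = 79 − 80 = -1.
A is unchanged and Z drops by 1 — a proton has become a neutron (β⁺ emission or electron capture).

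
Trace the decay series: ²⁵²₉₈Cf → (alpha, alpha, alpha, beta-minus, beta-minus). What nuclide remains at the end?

Pu-240

Start: (A, Z) = (252, 98).
After α: (248, 96).
After α: (244, 94).
After α: (240, 92).
After β⁻: (240, 93).
After β⁻: (240, 94).
Z = 94 is plutonium.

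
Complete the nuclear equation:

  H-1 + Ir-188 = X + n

Pt-188

Conserve mass number: 1 + 188 = A + 1, so A = 188.
Conserve atomic number: 1 + 77 = Z + 0, so Z = 78.
Z = 78 is platinum, so the species is Pt-188.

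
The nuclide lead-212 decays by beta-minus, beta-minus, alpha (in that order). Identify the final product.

Pb-208

Start: (A, Z) = (212, 82).
After β⁻: (212, 83).
After β⁻: (212, 84).
After α: (208, 82).
Z = 82 is lead.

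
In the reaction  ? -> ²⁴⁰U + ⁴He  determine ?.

Pu-244

Conserve mass number: A = 240 + 4, so A = 244.
Conserve atomic number: Z = 92 + 2, so Z = 94.
Z = 94 is plutonium, so the species is ²⁴⁴Pu.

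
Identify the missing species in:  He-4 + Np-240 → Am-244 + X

Conserve mass number: 4 + 240 = 244 + A, so A = 0.
Conserve atomic number: 2 + 93 = 95 + Z, so Z = 0.
A = 0 and Z = 0 is γ — a gamma ray.

gamma ray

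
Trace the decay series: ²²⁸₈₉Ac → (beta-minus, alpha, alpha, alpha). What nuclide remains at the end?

Po-216

Start: (A, Z) = (228, 89).
After β⁻: (228, 90).
After α: (224, 88).
After α: (220, 86).
After α: (216, 84).
Z = 84 is polonium.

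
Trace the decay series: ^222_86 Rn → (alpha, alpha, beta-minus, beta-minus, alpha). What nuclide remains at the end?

Pb-210

Start: (A, Z) = (222, 86).
After α: (218, 84).
After α: (214, 82).
After β⁻: (214, 83).
After β⁻: (214, 84).
After α: (210, 82).
Z = 82 is lead.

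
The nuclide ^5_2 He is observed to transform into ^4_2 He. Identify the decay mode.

neutron emission

ΔA = 4 − 5 = -1; ΔZ = 2 − 2 = +0.
A drops by 1 with Z unchanged — a neutron was emitted.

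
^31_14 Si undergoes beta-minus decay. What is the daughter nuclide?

Beta-minus decay: mass number changes by +0, atomic number by +1.
A: 31 = 31; Z: 14 + 1 = 15.
Z = 15 is phosphorus, so the daughter is ^31_15 P.

P-31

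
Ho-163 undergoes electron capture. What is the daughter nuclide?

Dy-163

Electron capture: mass number changes by +0, atomic number by -1.
A: 163 = 163; Z: 67 − 1 = 66.
Z = 66 is dysprosium, so the daughter is Dy-163.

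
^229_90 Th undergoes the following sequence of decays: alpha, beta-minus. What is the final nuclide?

Ac-225

Start: (A, Z) = (229, 90).
After α: (225, 88).
After β⁻: (225, 89).
Z = 89 is actinium.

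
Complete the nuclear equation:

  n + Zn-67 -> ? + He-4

Conserve mass number: 1 + 67 = A + 4, so A = 64.
Conserve atomic number: 0 + 30 = Z + 2, so Z = 28.
Z = 28 is nickel, so the species is Ni-64.

Ni-64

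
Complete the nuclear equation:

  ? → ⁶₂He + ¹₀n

He-7

Conserve mass number: A = 6 + 1, so A = 7.
Conserve atomic number: Z = 2 + 0, so Z = 2.
Z = 2 is helium, so the species is ⁷₂He.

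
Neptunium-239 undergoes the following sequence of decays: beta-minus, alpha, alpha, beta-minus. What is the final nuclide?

Pa-231

Start: (A, Z) = (239, 93).
After β⁻: (239, 94).
After α: (235, 92).
After α: (231, 90).
After β⁻: (231, 91).
Z = 91 is protactinium.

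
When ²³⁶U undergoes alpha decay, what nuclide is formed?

Th-232

Alpha decay: mass number changes by -4, atomic number by -2.
A: 236 − 4 = 232; Z: 92 − 2 = 90.
Z = 90 is thorium, so the daughter is ²³²Th.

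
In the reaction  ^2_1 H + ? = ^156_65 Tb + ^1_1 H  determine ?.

Conserve mass number: 2 + A = 156 + 1, so A = 155.
Conserve atomic number: 1 + Z = 65 + 1, so Z = 65.
Z = 65 is terbium, so the species is ^155_65 Tb.

Tb-155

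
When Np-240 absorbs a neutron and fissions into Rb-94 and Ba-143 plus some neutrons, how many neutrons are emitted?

Conserve mass number: 241 = 94 + 143 + k, so k = 241 − 237 = 4.
Check atomic number: 93 = 37 + 56 + 0 = 93. ✓

4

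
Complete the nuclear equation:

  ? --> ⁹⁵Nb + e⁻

Zr-95

Conserve mass number: A = 95 + 0, so A = 95.
Conserve atomic number: Z = 41 − 1, so Z = 40.
Z = 40 is zirconium, so the species is ⁹⁵Zr.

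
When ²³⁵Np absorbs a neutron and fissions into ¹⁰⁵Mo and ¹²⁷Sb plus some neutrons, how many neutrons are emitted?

4

Conserve mass number: 236 = 105 + 127 + k, so k = 236 − 232 = 4.
Check atomic number: 93 = 42 + 51 + 0 = 93. ✓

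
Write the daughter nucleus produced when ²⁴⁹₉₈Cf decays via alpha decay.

Cm-245

Alpha decay: mass number changes by -4, atomic number by -2.
A: 249 − 4 = 245; Z: 98 − 2 = 96.
Z = 96 is curium, so the daughter is ²⁴⁵₉₆Cm.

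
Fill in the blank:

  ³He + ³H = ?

Li-6

Conserve mass number: 3 + 3 = A, so A = 6.
Conserve atomic number: 2 + 1 = Z, so Z = 3.
Z = 3 is lithium, so the species is ⁶Li.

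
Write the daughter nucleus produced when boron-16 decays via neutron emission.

B-15

Neutron emission: mass number changes by -1, atomic number by +0.
A: 16 − 1 = 15; Z: 5 = 5.
Z = 5 is boron, so the daughter is boron-15.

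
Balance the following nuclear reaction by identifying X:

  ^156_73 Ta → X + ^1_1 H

Hf-155

Conserve mass number: 156 = A + 1, so A = 155.
Conserve atomic number: 73 = Z + 1, so Z = 72.
Z = 72 is hafnium, so the species is ^155_72 Hf.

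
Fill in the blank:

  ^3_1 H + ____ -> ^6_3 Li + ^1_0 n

alpha particle

Conserve mass number: 3 + A = 6 + 1, so A = 4.
Conserve atomic number: 1 + Z = 3 + 0, so Z = 2.
A = 4 and Z = 2 is ^4_2 He — an alpha particle.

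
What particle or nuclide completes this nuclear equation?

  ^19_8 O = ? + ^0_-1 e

F-19

Conserve mass number: 19 = A + 0, so A = 19.
Conserve atomic number: 8 = Z − 1, so Z = 9.
Z = 9 is fluorine, so the species is ^19_9 F.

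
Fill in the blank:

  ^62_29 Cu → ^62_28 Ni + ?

positron

Conserve mass number: 62 = 62 + A, so A = 0.
Conserve atomic number: 29 = 28 + Z, so Z = 1.
A = 0 and Z = 1 is ^0_1 e — a positron.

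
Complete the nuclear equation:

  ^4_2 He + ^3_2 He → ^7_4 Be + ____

Conserve mass number: 4 + 3 = 7 + A, so A = 0.
Conserve atomic number: 2 + 2 = 4 + Z, so Z = 0.
A = 0 and Z = 0 is ^0_0 γ — a gamma ray.

gamma ray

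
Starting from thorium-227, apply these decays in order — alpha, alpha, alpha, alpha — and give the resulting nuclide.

Start: (A, Z) = (227, 90).
After α: (223, 88).
After α: (219, 86).
After α: (215, 84).
After α: (211, 82).
Z = 82 is lead.

Pb-211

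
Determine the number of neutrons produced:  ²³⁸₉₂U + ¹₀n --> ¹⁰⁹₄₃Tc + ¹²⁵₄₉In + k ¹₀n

Conserve mass number: 239 = 109 + 125 + k, so k = 239 − 234 = 5.
Check atomic number: 92 = 43 + 49 + 0 = 92. ✓

5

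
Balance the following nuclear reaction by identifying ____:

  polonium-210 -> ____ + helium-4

Pb-206

Conserve mass number: 210 = A + 4, so A = 206.
Conserve atomic number: 84 = Z + 2, so Z = 82.
Z = 82 is lead, so the species is lead-206.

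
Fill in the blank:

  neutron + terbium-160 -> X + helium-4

Eu-157

Conserve mass number: 1 + 160 = A + 4, so A = 157.
Conserve atomic number: 0 + 65 = Z + 2, so Z = 63.
Z = 63 is europium, so the species is europium-157.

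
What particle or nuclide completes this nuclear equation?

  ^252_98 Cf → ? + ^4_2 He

Conserve mass number: 252 = A + 4, so A = 248.
Conserve atomic number: 98 = Z + 2, so Z = 96.
Z = 96 is curium, so the species is ^248_96 Cm.

Cm-248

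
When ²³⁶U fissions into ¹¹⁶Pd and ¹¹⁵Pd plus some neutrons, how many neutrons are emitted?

Conserve mass number: 236 = 116 + 115 + k, so k = 236 − 231 = 5.
Check atomic number: 92 = 46 + 46 + 0 = 92. ✓

5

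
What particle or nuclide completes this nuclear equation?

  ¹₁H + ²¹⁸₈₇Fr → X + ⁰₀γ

Ra-219

Conserve mass number: 1 + 218 = A + 0, so A = 219.
Conserve atomic number: 1 + 87 = Z + 0, so Z = 88.
Z = 88 is radium, so the species is ²¹⁹₈₈Ra.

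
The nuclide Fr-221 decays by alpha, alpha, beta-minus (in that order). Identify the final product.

Po-213

Start: (A, Z) = (221, 87).
After α: (217, 85).
After α: (213, 83).
After β⁻: (213, 84).
Z = 84 is polonium.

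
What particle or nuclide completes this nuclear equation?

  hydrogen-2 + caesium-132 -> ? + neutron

Conserve mass number: 2 + 132 = A + 1, so A = 133.
Conserve atomic number: 1 + 55 = Z + 0, so Z = 56.
Z = 56 is barium, so the species is barium-133.

Ba-133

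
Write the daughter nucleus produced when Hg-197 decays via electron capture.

Au-197

Electron capture: mass number changes by +0, atomic number by -1.
A: 197 = 197; Z: 80 − 1 = 79.
Z = 79 is gold, so the daughter is Au-197.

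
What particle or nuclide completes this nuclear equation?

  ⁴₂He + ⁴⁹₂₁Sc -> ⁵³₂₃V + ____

gamma ray

Conserve mass number: 4 + 49 = 53 + A, so A = 0.
Conserve atomic number: 2 + 21 = 23 + Z, so Z = 0.
A = 0 and Z = 0 is ⁰₀γ — a gamma ray.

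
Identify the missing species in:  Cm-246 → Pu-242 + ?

Conserve mass number: 246 = 242 + A, so A = 4.
Conserve atomic number: 96 = 94 + Z, so Z = 2.
A = 4 and Z = 2 is He-4 — an alpha particle.

alpha particle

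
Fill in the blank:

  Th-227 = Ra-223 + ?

Conserve mass number: 227 = 223 + A, so A = 4.
Conserve atomic number: 90 = 88 + Z, so Z = 2.
A = 4 and Z = 2 is He-4 — an alpha particle.

alpha particle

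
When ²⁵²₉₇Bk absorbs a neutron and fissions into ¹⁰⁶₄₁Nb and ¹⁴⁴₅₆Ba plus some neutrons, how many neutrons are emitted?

Conserve mass number: 253 = 106 + 144 + k, so k = 253 − 250 = 3.
Check atomic number: 97 = 41 + 56 + 0 = 97. ✓

3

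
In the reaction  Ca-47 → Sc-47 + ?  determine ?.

Conserve mass number: 47 = 47 + A, so A = 0.
Conserve atomic number: 20 = 21 + Z, so Z = -1.
A = 0 and Z = -1 is e⁻ — a beta-minus particle.

beta-minus particle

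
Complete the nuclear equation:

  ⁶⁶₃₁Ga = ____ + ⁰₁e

Zn-66

Conserve mass number: 66 = A + 0, so A = 66.
Conserve atomic number: 31 = Z + 1, so Z = 30.
Z = 30 is zinc, so the species is ⁶⁶₃₀Zn.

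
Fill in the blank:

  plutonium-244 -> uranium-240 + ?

alpha particle

Conserve mass number: 244 = 240 + A, so A = 4.
Conserve atomic number: 94 = 92 + Z, so Z = 2.
A = 4 and Z = 2 is helium-4 — an alpha particle.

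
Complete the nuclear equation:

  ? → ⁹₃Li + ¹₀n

Li-10

Conserve mass number: A = 9 + 1, so A = 10.
Conserve atomic number: Z = 3 + 0, so Z = 3.
Z = 3 is lithium, so the species is ¹⁰₃Li.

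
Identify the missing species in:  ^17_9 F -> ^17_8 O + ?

positron

Conserve mass number: 17 = 17 + A, so A = 0.
Conserve atomic number: 9 = 8 + Z, so Z = 1.
A = 0 and Z = 1 is ^0_1 e — a positron.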